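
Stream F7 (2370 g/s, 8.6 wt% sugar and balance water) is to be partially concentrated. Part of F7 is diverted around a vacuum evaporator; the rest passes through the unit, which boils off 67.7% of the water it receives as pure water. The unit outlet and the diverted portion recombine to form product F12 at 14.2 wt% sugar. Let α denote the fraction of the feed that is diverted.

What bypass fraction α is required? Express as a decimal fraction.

All 2370×0.086 = 203.82 g/s of sugar reaches F12, so F12 = 203.82/0.142 = 1435.4 g/s and vapour = 934.65 g/s.
The evaporator receives (1−α)·2370 of feed at 0.914 water and removes 0.677 of that water:
0.677×0.914×(1−α)×2370 = 934.65
(1−α) = 934.65/1466.5 = 0.6373;  α = 0.3627.

0.363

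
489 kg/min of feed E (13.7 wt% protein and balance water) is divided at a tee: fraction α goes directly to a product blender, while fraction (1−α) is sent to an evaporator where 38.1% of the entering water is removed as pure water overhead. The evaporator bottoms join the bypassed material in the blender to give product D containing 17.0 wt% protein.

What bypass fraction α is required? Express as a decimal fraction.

All 489×0.137 = 66.993 kg/min of protein reaches D, so D = 66.993/0.170 = 394.08 kg/min and vapour = 94.924 kg/min.
The evaporator receives (1−α)·489 of feed at 0.863 water and removes 0.381 of that water:
0.381×0.863×(1−α)×489 = 94.924
(1−α) = 94.924/160.78 = 0.5904;  α = 0.4096.

0.410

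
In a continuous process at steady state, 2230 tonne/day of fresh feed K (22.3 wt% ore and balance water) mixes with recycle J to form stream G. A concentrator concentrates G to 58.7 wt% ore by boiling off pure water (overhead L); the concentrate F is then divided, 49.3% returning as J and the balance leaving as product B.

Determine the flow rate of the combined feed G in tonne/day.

3054 tonne/day

Overall ore balance (none leaves overhead): ore in fresh feed = ore in product, i.e. 2230×0.223 = (1−0.493)·F·0.587.
F = 497.29/(0.587×0.507) = 1671 tonne/day.
Recycle J = 0.493×1671 = 823.78 tonne/day.
Combined feed G = 2230 + 823.78 = 3053.8 tonne/day.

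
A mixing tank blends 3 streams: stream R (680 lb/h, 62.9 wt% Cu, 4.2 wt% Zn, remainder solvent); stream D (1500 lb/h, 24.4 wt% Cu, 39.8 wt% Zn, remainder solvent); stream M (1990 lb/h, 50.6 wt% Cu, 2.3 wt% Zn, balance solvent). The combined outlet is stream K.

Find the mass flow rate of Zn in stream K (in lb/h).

Zn out = Zn in = 680×0.042 + 1500×0.398 + 1990×0.023 = 671.33 lb/h.

671.3 lb/h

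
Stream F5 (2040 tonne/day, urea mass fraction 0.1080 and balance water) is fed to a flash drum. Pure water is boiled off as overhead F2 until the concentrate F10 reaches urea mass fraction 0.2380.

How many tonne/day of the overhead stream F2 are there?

1114 tonne/day

urea is conserved: 2040×0.108 = 220.32 tonne/day all reports to the concentrate.
Concentrate = 220.32/(target fraction) = 925.71 tonne/day.
Overhead = 2040 − 925.71 = 1114.3 tonne/day.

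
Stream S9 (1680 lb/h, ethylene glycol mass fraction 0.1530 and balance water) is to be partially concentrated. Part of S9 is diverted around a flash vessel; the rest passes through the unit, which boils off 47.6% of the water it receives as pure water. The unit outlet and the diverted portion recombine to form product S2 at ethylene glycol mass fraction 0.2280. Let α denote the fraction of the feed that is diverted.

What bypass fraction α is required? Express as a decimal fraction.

0.184

All 1680×0.153 = 257.04 lb/h of ethylene glycol reaches S2, so S2 = 257.04/0.228 = 1127.4 lb/h and vapour = 552.63 lb/h.
The evaporator receives (1−α)·1680 of feed at 0.847 water and removes 0.476 of that water:
0.476×0.847×(1−α)×1680 = 552.63
(1−α) = 552.63/677.33 = 0.8159;  α = 0.1841.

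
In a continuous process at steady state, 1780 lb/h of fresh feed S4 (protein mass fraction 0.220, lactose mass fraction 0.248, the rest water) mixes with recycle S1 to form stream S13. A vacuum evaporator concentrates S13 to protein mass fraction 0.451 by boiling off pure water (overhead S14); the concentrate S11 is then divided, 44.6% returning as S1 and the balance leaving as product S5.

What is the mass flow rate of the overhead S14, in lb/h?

911.7 lb/h

Overall protein balance (none leaves overhead): protein in fresh feed = protein in product, i.e. 1780×0.220 = (1−0.446)·S11·0.451.
S11 = 391.6/(0.451×0.554) = 1567.3 lb/h.
Recycle S1 = 0.446×1567.3 = 699.02 lb/h.
Combined feed S13 = 1780 + 699.02 = 2479 lb/h.
Overhead S14 = S13 − S11 = 2479 − 1567.3 = 911.71 lb/h.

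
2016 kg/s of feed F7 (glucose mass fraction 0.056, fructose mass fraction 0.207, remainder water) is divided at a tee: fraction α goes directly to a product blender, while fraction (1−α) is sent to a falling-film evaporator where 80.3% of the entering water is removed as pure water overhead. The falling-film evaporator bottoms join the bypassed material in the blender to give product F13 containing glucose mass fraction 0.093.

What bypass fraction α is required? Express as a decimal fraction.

All 2016×0.056 = 112.9 kg/s of glucose reaches F13, so F13 = 112.9/0.093 = 1213.9 kg/s and vapour = 802.06 kg/s.
The evaporator receives (1−α)·2016 of feed at 0.737 water and removes 0.803 of that water:
0.803×0.737×(1−α)×2016 = 802.06
(1−α) = 802.06/1193.1 = 0.6723;  α = 0.3277.

0.328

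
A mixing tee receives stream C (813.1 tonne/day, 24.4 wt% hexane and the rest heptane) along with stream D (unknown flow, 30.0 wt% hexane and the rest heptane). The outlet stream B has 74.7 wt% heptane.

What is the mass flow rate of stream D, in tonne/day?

Let D be the unknown flow. Total out = 813.1 + D.
heptane balance: 614.7 + 0.700·D = 0.747·(813.1 + D)
(0.700 − 0.747)·D = 0.747×813.1 − 614.7 = -7.3179
D = -7.3179 / -0.047 = 155.7 tonne/day

155.7 tonne/day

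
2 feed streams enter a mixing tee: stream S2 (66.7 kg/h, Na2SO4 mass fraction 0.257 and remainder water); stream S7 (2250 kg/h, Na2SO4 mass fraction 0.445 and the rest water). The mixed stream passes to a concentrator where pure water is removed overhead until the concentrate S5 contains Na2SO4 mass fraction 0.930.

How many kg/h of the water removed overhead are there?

Na2SO4 entering = 66.7×0.257 + 2250×0.445 = 1018.4 kg/h.
All Na2SO4 reports to S5, so S5 = 1018.4/0.930 = 1095 kg/h.
Total feed = 2316.7 kg/h; overhead = 2316.7 − 1095 = 1221.7 kg/h.

1222 kg/h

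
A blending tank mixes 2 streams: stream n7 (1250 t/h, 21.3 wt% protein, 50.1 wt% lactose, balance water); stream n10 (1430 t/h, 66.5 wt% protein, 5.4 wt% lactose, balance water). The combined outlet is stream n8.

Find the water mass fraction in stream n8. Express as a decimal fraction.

0.283

Total flow out = 1250 + 1430 = 2680 t/h.
water in = 1250×0.286 + 1430×0.281 = 759.33 t/h.
water mass fraction in n8 = 759.33/2680 = 0.283.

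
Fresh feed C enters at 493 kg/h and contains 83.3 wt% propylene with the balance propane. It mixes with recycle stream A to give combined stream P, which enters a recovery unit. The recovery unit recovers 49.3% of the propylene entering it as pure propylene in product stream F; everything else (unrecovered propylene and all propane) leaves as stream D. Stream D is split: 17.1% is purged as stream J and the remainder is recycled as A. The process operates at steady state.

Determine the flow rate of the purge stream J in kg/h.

propane enters only via C and leaves only via the purge: 493×0.167 = 0.171×(propane in D), and the recovery unit passes all propane, so propane in P = propane in D = 481.47 kg/h.
propylene in P: m_A = 493×0.833 + (1−0.171)·(1−0.493)·m_A, so m_A = 410.67/0.5797 = 708.42 kg/h.
D = (1−0.493)×708.42 + 481.47 = 840.64 kg/h.
Purge J = 0.171×840.64 = 143.75 kg/h.

143.7 kg/h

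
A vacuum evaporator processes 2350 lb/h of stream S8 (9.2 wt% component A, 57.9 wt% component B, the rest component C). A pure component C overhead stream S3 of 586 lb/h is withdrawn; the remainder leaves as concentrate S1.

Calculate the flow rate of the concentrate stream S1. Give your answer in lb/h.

Concentrate = 2350 − 586 = 1764 lb/h.

1764 lb/h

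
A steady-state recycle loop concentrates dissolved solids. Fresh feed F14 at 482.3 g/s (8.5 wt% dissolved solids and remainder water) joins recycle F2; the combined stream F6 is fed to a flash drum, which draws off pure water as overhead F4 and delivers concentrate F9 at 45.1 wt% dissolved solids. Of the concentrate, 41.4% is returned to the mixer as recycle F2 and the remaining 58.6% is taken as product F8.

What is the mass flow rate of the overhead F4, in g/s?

Overall dissolved solids balance (none leaves overhead): dissolved solids in fresh feed = dissolved solids in product, i.e. 482.3×0.085 = (1−0.414)·F9·0.451.
F9 = 40.996/(0.451×0.586) = 155.12 g/s.
Recycle F2 = 0.414×155.12 = 64.219 g/s.
Combined feed F6 = 482.3 + 64.219 = 546.52 g/s.
Overhead F4 = F6 − F9 = 546.52 − 155.12 = 391.4 g/s.

391.4 g/s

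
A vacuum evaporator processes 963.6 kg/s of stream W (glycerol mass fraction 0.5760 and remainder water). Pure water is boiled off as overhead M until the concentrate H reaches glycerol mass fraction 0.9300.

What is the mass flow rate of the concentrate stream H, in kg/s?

glycerol is conserved: 963.6×0.576 = 555.03 kg/s all reports to the concentrate.
Concentrate = 555.03/(target fraction) = 596.81 kg/s.

596.8 kg/s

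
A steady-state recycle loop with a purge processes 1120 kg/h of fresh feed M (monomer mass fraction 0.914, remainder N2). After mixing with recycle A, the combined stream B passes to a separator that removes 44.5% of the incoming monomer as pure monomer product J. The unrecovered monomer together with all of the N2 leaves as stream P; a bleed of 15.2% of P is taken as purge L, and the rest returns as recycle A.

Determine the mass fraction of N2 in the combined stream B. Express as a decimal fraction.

N2 enters only via M and leaves only via the purge: 1120×0.086 = 0.152×(N2 in P), and the separator passes all N2, so N2 in B = N2 in P = 633.68 kg/h.
monomer in B: m_A = 1120×0.914 + (1−0.152)·(1−0.445)·m_A, so m_A = 1023.7/0.5294 = 1933.8 kg/h.
B = 1933.8 + 633.68 = 2567.5 kg/h.
N2 fraction in B = 633.68/2567.5 = 0.247.

0.247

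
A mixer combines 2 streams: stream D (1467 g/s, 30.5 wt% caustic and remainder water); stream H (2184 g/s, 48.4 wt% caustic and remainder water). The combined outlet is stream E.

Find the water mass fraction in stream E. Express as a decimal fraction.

Total flow out = 1467 + 2184 = 3651 g/s.
water in = 1467×0.695 + 2184×0.516 = 2146.5 g/s.
water mass fraction in E = 2146.5/3651 = 0.588.

0.588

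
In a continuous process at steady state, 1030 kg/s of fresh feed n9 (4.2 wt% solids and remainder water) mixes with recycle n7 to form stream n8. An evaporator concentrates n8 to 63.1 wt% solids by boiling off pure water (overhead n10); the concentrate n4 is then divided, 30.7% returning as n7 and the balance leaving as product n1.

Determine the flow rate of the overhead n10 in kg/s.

Overall solids balance (none leaves overhead): solids in fresh feed = solids in product, i.e. 1030×0.042 = (1−0.307)·n4·0.631.
n4 = 43.26/(0.631×0.693) = 98.929 kg/s.
Recycle n7 = 0.307×98.929 = 30.371 kg/s.
Combined feed n8 = 1030 + 30.371 = 1060.4 kg/s.
Overhead n10 = n8 − n4 = 1060.4 − 98.929 = 961.44 kg/s.

961.4 kg/s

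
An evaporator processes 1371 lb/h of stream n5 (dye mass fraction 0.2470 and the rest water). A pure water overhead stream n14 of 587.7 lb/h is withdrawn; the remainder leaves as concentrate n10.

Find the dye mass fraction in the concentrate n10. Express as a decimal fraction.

0.4323

dye is not removed: 1371×0.247 = 338.64 lb/h of dye enters n10.
Concentrate = 1371 − 587.7 = 783.3 lb/h.
Mass fraction = 338.64/783.3 = 0.4323.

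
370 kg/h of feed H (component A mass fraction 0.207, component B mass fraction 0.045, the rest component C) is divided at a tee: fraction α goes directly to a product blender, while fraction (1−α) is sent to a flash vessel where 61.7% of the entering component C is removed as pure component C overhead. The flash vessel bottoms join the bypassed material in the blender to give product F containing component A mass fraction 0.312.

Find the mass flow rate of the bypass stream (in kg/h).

100.2 kg/h

All 370×0.207 = 76.59 kg/h of component A reaches F, so F = 76.59/0.312 = 245.48 kg/h and vapour = 124.52 kg/h.
The evaporator receives (1−α)·370 of feed at 0.748 component C and removes 0.617 of that component C:
0.617×0.748×(1−α)×370 = 124.52
(1−α) = 124.52/170.76 = 0.7292;  α = 0.2708.
Bypass flow = 0.2708×370 = 100.2 kg/h.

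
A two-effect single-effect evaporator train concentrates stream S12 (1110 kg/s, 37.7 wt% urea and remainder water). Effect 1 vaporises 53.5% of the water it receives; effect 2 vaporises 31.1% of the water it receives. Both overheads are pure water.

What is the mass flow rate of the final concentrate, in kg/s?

640 kg/s

water in feed = 1110×0.623 = 691.53 kg/s.
After stage 1: water left = (1−0.535)×691.53 = 321.56; stream total = 740.03 kg/s.
After stage 2: water left = (1−0.311)×321.56 = 221.56; final concentrate = 640.03 kg/s.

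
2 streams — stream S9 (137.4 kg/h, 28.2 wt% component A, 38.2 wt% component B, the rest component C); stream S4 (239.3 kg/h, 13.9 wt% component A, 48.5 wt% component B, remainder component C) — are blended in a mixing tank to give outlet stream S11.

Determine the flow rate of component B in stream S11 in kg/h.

168.5 kg/h

component B out = component B in = 137.4×0.382 + 239.3×0.485 = 168.55 kg/h.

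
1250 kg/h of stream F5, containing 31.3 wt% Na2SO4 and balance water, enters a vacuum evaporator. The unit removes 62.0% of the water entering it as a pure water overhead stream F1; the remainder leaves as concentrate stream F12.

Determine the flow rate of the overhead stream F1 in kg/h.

532.4 kg/h

water entering = 1250×0.687 = 858.75 kg/h; overhead removed = 0.620×858.75 = 532.43 kg/h.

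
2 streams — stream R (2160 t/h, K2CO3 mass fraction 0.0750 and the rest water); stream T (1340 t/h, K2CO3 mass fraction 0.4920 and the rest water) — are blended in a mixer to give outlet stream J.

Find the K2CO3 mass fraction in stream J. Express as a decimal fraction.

0.2347

Total flow out = 2160 + 1340 = 3500 t/h.
K2CO3 in = 2160×0.075 + 1340×0.492 = 821.28 t/h.
K2CO3 mass fraction in J = 821.28/3500 = 0.2347.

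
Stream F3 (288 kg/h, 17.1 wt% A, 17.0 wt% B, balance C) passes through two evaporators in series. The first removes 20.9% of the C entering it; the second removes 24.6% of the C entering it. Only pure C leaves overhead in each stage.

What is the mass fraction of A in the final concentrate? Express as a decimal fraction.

0.2330

C in feed = 288×0.659 = 189.79 kg/h.
After stage 1: C left = (1−0.209)×189.79 = 150.13; stream total = 248.33 kg/h.
After stage 2: C left = (1−0.246)×150.13 = 113.19; final concentrate = 211.4 kg/h.
A fraction = 49.248/211.4 = 0.2330.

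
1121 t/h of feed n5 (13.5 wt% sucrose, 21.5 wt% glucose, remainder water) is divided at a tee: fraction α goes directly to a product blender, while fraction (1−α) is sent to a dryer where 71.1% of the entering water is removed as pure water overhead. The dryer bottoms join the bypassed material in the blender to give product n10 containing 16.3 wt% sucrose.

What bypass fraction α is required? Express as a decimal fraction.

All 1121×0.135 = 151.34 t/h of sucrose reaches n10, so n10 = 151.34/0.163 = 928.44 t/h and vapour = 192.56 t/h.
The evaporator receives (1−α)·1121 of feed at 0.650 water and removes 0.711 of that water:
0.711×0.650×(1−α)×1121 = 192.56
(1−α) = 192.56/518.07 = 0.3717;  α = 0.6283.

0.628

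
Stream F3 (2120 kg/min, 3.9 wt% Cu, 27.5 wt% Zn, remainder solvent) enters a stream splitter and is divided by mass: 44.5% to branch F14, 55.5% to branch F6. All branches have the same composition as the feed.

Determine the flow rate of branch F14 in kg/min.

943.4 kg/min

Branch F14 flow = 0.445×2120 = 943.4 kg/min.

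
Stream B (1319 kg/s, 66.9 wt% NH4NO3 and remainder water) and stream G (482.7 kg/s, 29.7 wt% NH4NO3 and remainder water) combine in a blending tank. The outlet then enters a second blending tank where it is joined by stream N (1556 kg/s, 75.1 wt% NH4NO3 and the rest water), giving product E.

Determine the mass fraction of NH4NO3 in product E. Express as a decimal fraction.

Overall, product flow = 3357.7 kg/s.
NH4NO3 in = 1319×0.669 + 482.7×0.297 + 1556×0.751 = 2194.3 kg/s.
NH4NO3 fraction in E = 0.6535.

0.6535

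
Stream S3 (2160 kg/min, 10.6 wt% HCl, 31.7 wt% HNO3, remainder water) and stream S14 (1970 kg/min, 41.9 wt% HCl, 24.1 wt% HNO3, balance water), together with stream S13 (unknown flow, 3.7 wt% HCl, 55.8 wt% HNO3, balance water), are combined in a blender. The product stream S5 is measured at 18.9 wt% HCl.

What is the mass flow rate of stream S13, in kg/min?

Let S13 be the unknown flow. Total out = 4130 + S13.
HCl balance: 1054.4 + 0.037·S13 = 0.189·(4130 + S13)
(0.037 − 0.189)·S13 = 0.189×4130 − 1054.4 = -273.82
S13 = -273.82 / -0.152 = 1801.4 kg/min

1801 kg/min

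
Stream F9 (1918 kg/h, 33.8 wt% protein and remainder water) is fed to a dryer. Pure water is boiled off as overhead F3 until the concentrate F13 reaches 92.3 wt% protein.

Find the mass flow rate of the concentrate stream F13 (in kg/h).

protein is conserved: 1918×0.338 = 648.28 kg/h all reports to the concentrate.
Concentrate = 648.28/(target fraction) = 702.37 kg/h.

702.4 kg/h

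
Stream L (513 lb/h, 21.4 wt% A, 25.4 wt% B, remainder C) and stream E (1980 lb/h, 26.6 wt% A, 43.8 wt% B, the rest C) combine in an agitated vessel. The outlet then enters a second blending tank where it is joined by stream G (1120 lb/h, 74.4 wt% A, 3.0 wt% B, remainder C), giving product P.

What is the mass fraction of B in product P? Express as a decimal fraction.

0.285

Overall, product flow = 3613 lb/h.
B in = 513×0.254 + 1980×0.438 + 1120×0.030 = 1031.1 lb/h.
B fraction in P = 0.285.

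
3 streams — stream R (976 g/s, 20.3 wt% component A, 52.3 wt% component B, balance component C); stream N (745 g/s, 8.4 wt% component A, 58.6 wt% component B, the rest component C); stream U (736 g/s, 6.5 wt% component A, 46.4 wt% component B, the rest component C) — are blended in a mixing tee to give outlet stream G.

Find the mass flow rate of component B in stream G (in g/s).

component B out = component B in = 976×0.523 + 745×0.586 + 736×0.464 = 1288.5 g/s.

1289 g/s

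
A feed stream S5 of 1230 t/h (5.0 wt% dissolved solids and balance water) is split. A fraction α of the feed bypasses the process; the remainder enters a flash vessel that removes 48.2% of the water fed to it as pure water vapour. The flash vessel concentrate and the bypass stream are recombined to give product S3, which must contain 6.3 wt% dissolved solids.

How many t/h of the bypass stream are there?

All 1230×0.050 = 61.5 t/h of dissolved solids reaches S3, so S3 = 61.5/0.063 = 976.19 t/h and vapour = 253.81 t/h.
The evaporator receives (1−α)·1230 of feed at 0.950 water and removes 0.482 of that water:
0.482×0.950×(1−α)×1230 = 253.81
(1−α) = 253.81/563.22 = 0.4506;  α = 0.5494.
Bypass flow = 0.5494×1230 = 675.71 t/h.

675.7 t/h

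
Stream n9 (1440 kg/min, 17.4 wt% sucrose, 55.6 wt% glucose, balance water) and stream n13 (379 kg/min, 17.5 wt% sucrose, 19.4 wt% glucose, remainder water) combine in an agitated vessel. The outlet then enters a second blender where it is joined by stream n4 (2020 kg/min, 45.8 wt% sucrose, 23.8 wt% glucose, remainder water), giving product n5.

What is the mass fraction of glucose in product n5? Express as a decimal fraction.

0.353

Overall, product flow = 3839 kg/min.
glucose in = 1440×0.556 + 379×0.194 + 2020×0.238 = 1354.9 kg/min.
glucose fraction in n5 = 0.353.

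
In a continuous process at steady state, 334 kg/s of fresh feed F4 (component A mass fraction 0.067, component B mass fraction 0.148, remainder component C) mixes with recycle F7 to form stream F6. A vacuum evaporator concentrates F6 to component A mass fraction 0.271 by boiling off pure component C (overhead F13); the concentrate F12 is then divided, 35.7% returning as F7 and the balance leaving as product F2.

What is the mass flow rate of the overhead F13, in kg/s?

251.4 kg/s

Overall component A balance (none leaves overhead): component A in fresh feed = component A in product, i.e. 334×0.067 = (1−0.357)·F12·0.271.
F12 = 22.378/(0.271×0.643) = 128.42 kg/s.
Recycle F7 = 0.357×128.42 = 45.847 kg/s.
Combined feed F6 = 334 + 45.847 = 379.85 kg/s.
Overhead F13 = F6 − F12 = 379.85 − 128.42 = 251.42 kg/s.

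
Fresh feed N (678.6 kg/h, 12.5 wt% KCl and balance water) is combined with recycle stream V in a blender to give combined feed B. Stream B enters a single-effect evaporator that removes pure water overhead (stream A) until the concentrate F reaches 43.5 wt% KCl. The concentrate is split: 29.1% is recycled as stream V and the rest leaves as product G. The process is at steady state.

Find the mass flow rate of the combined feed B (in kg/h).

Overall KCl balance (none leaves overhead): KCl in fresh feed = KCl in product, i.e. 678.6×0.125 = (1−0.291)·F·0.435.
F = 84.825/(0.435×0.709) = 275.04 kg/h.
Recycle V = 0.291×275.04 = 80.035 kg/h.
Combined feed B = 678.6 + 80.035 = 758.64 kg/h.

758.6 kg/h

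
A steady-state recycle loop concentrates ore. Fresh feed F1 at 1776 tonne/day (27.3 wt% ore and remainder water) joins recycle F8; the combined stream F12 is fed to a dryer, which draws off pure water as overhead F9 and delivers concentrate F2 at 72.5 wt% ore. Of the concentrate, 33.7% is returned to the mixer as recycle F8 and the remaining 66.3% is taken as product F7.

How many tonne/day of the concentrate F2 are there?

Overall ore balance (none leaves overhead): ore in fresh feed = ore in product, i.e. 1776×0.273 = (1−0.337)·F2·0.725.
F2 = 484.85/(0.725×0.663) = 1008.7 tonne/day.

1009 tonne/day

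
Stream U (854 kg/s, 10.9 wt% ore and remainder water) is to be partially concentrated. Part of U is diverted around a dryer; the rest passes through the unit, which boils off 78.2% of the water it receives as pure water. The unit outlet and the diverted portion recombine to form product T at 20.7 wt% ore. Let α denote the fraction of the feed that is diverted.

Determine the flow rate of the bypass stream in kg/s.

All 854×0.109 = 93.086 kg/s of ore reaches T, so T = 93.086/0.207 = 449.69 kg/s and vapour = 404.31 kg/s.
The evaporator receives (1−α)·854 of feed at 0.891 water and removes 0.782 of that water:
0.782×0.891×(1−α)×854 = 404.31
(1−α) = 404.31/595.03 = 0.6795;  α = 0.3205.
Bypass flow = 0.3205×854 = 273.73 kg/s.

273.7 kg/s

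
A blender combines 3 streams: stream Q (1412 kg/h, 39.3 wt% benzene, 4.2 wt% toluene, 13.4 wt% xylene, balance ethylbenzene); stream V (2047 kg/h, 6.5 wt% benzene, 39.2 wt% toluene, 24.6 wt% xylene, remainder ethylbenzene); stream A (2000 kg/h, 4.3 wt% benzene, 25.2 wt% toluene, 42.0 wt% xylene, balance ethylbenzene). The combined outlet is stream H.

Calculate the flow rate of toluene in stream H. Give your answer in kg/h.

toluene out = toluene in = 1412×0.042 + 2047×0.392 + 2000×0.252 = 1365.7 kg/h.

1366 kg/h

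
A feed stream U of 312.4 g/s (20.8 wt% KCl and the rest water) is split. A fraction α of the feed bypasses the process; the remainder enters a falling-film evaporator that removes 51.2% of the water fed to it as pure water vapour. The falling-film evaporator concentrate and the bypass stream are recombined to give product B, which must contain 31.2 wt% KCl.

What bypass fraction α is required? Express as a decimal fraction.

0.178

All 312.4×0.208 = 64.979 g/s of KCl reaches B, so B = 64.979/0.312 = 208.27 g/s and vapour = 104.13 g/s.
The evaporator receives (1−α)·312.4 of feed at 0.792 water and removes 0.512 of that water:
0.512×0.792×(1−α)×312.4 = 104.13
(1−α) = 104.13/126.68 = 0.8220;  α = 0.1780.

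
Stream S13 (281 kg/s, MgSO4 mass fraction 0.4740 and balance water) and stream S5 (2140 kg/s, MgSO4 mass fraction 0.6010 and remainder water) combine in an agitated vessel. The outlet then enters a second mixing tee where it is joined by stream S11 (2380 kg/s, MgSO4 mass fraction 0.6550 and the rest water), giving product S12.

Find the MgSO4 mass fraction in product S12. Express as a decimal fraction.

Overall, product flow = 4801 kg/s.
MgSO4 in = 281×0.474 + 2140×0.601 + 2380×0.655 = 2978.2 kg/s.
MgSO4 fraction in S12 = 0.6203.

0.6203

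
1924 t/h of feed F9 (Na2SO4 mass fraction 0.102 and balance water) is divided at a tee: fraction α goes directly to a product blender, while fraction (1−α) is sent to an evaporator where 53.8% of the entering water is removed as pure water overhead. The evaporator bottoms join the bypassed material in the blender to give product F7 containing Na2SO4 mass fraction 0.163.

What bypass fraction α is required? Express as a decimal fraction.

All 1924×0.102 = 196.25 t/h of Na2SO4 reaches F7, so F7 = 196.25/0.163 = 1204 t/h and vapour = 720.02 t/h.
The evaporator receives (1−α)·1924 of feed at 0.898 water and removes 0.538 of that water:
0.538×0.898×(1−α)×1924 = 720.02
(1−α) = 720.02/929.53 = 0.7746;  α = 0.2254.

0.225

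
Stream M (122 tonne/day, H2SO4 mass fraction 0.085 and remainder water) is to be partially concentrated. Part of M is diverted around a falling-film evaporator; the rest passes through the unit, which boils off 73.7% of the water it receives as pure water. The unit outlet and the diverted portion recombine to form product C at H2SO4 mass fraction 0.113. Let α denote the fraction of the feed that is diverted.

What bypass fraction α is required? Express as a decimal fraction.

All 122×0.085 = 10.37 tonne/day of H2SO4 reaches C, so C = 10.37/0.113 = 91.77 tonne/day and vapour = 30.23 tonne/day.
The evaporator receives (1−α)·122 of feed at 0.915 water and removes 0.737 of that water:
0.737×0.915×(1−α)×122 = 30.23
(1−α) = 30.23/82.271 = 0.3674;  α = 0.6326.

0.633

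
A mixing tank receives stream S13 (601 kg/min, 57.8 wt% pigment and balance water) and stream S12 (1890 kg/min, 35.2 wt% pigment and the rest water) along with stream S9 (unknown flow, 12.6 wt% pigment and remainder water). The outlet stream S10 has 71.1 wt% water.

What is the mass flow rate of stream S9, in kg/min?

1796 kg/min

Let S9 be the unknown flow. Total out = 2491 + S9.
water balance: 1478.3 + 0.874·S9 = 0.711·(2491 + S9)
(0.874 − 0.711)·S9 = 0.711×2491 − 1478.3 = 292.76
S9 = 292.76 / 0.163 = 1796.1 kg/min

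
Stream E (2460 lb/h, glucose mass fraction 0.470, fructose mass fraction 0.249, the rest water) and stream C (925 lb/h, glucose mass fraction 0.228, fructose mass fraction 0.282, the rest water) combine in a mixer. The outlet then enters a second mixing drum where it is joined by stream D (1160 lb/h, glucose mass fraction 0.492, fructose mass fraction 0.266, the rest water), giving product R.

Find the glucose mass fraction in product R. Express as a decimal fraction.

Overall, product flow = 4545 lb/h.
glucose in = 2460×0.470 + 925×0.228 + 1160×0.492 = 1937.8 lb/h.
glucose fraction in R = 0.426.

0.426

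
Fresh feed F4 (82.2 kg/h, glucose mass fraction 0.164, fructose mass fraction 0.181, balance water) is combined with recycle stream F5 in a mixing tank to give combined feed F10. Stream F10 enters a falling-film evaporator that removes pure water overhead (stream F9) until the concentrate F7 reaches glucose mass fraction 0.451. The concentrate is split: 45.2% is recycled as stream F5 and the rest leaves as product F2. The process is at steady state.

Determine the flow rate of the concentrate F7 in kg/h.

54.55 kg/h

Overall glucose balance (none leaves overhead): glucose in fresh feed = glucose in product, i.e. 82.2×0.164 = (1−0.452)·F7·0.451.
F7 = 13.481/(0.451×0.548) = 54.545 kg/h.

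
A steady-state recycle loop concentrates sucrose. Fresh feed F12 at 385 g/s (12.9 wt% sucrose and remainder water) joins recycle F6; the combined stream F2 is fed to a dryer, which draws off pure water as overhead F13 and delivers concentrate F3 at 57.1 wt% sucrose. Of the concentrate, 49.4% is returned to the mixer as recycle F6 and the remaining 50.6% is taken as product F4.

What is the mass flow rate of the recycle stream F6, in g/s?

Overall sucrose balance (none leaves overhead): sucrose in fresh feed = sucrose in product, i.e. 385×0.129 = (1−0.494)·F3·0.571.
F3 = 49.665/(0.571×0.506) = 171.9 g/s.
Recycle F6 = 0.494×171.9 = 84.916 g/s.

84.92 g/s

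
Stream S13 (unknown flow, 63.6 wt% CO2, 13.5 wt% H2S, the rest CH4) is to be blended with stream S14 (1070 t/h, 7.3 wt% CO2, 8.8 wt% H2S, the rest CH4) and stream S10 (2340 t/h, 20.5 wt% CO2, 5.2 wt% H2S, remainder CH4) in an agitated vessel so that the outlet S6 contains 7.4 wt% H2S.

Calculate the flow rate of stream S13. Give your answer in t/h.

598.4 t/h

Let S13 be the unknown flow. Total out = 3410 + S13.
H2S balance: 215.84 + 0.135·S13 = 0.074·(3410 + S13)
(0.135 − 0.074)·S13 = 0.074×3410 − 215.84 = 36.5
S13 = 36.5 / 0.061 = 598.36 t/h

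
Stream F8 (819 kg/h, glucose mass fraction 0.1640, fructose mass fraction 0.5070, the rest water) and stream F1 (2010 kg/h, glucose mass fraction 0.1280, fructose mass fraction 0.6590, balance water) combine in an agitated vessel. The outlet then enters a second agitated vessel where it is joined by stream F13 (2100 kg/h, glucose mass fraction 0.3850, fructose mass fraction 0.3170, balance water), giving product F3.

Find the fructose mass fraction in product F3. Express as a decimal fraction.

Overall, product flow = 4929 kg/h.
fructose in = 819×0.507 + 2010×0.659 + 2100×0.317 = 2405.5 kg/h.
fructose fraction in F3 = 0.4880.

0.4880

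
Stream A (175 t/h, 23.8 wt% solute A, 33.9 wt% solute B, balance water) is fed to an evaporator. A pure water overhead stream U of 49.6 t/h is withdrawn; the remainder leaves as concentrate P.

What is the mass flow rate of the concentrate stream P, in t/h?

125.4 t/h

Concentrate = 175 − 49.6 = 125.4 t/h.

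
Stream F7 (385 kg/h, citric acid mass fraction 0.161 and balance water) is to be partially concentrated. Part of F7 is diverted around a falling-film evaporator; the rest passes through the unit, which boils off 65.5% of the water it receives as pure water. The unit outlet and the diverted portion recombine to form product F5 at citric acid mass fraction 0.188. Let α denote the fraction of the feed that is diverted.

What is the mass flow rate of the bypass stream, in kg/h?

284.4 kg/h

All 385×0.161 = 61.985 kg/h of citric acid reaches F5, so F5 = 61.985/0.188 = 329.71 kg/h and vapour = 55.293 kg/h.
The evaporator receives (1−α)·385 of feed at 0.839 water and removes 0.655 of that water:
0.655×0.839×(1−α)×385 = 55.293
(1−α) = 55.293/211.57 = 0.2613;  α = 0.7387.
Bypass flow = 0.7387×385 = 284.38 kg/h.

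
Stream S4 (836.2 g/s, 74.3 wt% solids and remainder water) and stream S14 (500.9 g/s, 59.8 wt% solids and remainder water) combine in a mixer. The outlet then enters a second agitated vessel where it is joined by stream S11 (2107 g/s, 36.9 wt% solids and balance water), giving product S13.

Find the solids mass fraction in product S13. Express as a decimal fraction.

0.493

Overall, product flow = 3444.1 g/s.
solids in = 836.2×0.743 + 500.9×0.598 + 2107×0.369 = 1698.3 g/s.
solids fraction in S13 = 0.493.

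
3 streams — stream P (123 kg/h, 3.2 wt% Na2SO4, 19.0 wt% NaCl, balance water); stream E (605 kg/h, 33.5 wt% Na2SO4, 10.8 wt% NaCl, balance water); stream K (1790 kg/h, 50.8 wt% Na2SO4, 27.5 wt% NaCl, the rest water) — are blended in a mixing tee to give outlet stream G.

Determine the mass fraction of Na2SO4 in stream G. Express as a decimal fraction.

0.443

Total flow out = 123 + 605 + 1790 = 2518 kg/h.
Na2SO4 in = 123×0.032 + 605×0.335 + 1790×0.508 = 1115.9 kg/h.
Na2SO4 mass fraction in G = 1115.9/2518 = 0.443.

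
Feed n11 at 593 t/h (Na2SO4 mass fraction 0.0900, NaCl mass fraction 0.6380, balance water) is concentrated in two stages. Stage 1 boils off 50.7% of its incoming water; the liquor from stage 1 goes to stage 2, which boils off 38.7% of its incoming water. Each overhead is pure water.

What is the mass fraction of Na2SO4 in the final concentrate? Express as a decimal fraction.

0.1111

water in feed = 593×0.272 = 161.3 t/h.
After stage 1: water left = (1−0.507)×161.3 = 79.519; stream total = 511.22 t/h.
After stage 2: water left = (1−0.387)×79.519 = 48.745; final concentrate = 480.45 t/h.
Na2SO4 fraction = 53.37/480.45 = 0.1111.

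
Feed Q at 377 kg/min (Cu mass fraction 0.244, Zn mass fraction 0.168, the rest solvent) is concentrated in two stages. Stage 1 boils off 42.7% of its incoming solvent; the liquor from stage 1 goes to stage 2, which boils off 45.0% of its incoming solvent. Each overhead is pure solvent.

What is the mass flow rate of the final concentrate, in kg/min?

225.2 kg/min

solvent in feed = 377×0.588 = 221.68 kg/min.
After stage 1: solvent left = (1−0.427)×221.68 = 127.02; stream total = 282.34 kg/min.
After stage 2: solvent left = (1−0.450)×127.02 = 69.861; final concentrate = 225.19 kg/min.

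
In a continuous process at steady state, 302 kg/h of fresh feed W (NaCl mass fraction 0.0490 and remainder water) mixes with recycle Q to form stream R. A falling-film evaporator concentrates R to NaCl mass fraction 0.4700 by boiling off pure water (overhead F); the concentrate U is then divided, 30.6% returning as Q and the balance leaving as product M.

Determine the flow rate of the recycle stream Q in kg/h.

13.88 kg/h

Overall NaCl balance (none leaves overhead): NaCl in fresh feed = NaCl in product, i.e. 302×0.049 = (1−0.306)·U·0.470.
U = 14.798/(0.470×0.694) = 45.368 kg/h.
Recycle Q = 0.306×45.368 = 13.882 kg/h.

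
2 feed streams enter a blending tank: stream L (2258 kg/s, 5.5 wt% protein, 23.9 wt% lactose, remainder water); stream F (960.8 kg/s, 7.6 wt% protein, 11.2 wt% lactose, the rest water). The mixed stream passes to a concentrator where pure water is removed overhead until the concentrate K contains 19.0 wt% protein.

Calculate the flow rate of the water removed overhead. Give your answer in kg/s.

protein entering = 2258×0.055 + 960.8×0.076 = 197.21 kg/s.
All protein reports to K, so K = 197.21/0.190 = 1038 kg/s.
Total feed = 3218.8 kg/s; overhead = 3218.8 − 1038 = 2180.8 kg/s.

2181 kg/s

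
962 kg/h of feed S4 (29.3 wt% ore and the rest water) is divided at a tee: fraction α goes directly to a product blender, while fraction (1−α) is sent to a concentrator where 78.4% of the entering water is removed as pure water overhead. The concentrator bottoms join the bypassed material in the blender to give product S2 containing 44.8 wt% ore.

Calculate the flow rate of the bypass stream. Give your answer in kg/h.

361.5 kg/h

All 962×0.293 = 281.87 kg/h of ore reaches S2, so S2 = 281.87/0.448 = 629.17 kg/h and vapour = 332.83 kg/h.
The evaporator receives (1−α)·962 of feed at 0.707 water and removes 0.784 of that water:
0.784×0.707×(1−α)×962 = 332.83
(1−α) = 332.83/533.23 = 0.6242;  α = 0.3758.
Bypass flow = 0.3758×962 = 361.53 kg/h.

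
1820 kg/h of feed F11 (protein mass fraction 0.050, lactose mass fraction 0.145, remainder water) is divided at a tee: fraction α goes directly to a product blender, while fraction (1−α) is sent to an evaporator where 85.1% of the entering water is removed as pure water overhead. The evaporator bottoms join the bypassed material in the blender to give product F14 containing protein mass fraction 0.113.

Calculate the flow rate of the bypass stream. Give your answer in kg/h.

All 1820×0.050 = 91 kg/h of protein reaches F14, so F14 = 91/0.113 = 805.31 kg/h and vapour = 1014.7 kg/h.
The evaporator receives (1−α)·1820 of feed at 0.805 water and removes 0.851 of that water:
0.851×0.805×(1−α)×1820 = 1014.7
(1−α) = 1014.7/1246.8 = 0.8138;  α = 0.1862.
Bypass flow = 0.1862×1820 = 338.82 kg/h.

338.8 kg/h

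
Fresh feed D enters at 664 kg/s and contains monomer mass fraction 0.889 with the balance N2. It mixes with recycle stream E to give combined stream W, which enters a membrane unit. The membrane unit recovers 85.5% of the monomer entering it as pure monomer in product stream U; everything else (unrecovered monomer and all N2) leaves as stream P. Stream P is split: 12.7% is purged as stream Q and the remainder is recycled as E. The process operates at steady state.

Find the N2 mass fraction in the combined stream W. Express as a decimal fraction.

N2 enters only via D and leaves only via the purge: 664×0.111 = 0.127×(N2 in P), and the membrane unit passes all N2, so N2 in W = N2 in P = 580.35 kg/s.
monomer in W: m_A = 664×0.889 + (1−0.127)·(1−0.855)·m_A, so m_A = 590.3/0.8734 = 675.85 kg/s.
W = 675.85 + 580.35 = 1256.2 kg/s.
N2 fraction in W = 580.35/1256.2 = 0.462.

0.462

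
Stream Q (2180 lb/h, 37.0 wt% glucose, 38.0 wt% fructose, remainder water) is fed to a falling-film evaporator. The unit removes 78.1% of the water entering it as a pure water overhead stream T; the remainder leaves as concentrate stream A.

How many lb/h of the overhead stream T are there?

425.6 lb/h

water entering = 2180×0.250 = 545 lb/h; overhead removed = 0.781×545 = 425.65 lb/h.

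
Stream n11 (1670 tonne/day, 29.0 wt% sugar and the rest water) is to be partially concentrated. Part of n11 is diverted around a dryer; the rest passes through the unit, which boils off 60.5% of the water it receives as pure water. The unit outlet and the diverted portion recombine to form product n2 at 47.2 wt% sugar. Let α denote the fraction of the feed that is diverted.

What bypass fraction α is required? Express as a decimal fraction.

0.102

All 1670×0.290 = 484.3 tonne/day of sugar reaches n2, so n2 = 484.3/0.472 = 1026.1 tonne/day and vapour = 643.94 tonne/day.
The evaporator receives (1−α)·1670 of feed at 0.710 water and removes 0.605 of that water:
0.605×0.710×(1−α)×1670 = 643.94
(1−α) = 643.94/717.35 = 0.8977;  α = 0.1023.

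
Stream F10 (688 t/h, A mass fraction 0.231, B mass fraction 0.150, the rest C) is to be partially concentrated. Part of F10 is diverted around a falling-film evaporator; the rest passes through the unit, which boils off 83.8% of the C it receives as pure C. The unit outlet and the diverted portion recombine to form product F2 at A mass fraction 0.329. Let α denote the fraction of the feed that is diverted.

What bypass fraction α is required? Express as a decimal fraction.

All 688×0.231 = 158.93 t/h of A reaches F2, so F2 = 158.93/0.329 = 483.06 t/h and vapour = 204.94 t/h.
The evaporator receives (1−α)·688 of feed at 0.619 C and removes 0.838 of that C:
0.838×0.619×(1−α)×688 = 204.94
(1−α) = 204.94/356.88 = 0.5742;  α = 0.4258.

0.426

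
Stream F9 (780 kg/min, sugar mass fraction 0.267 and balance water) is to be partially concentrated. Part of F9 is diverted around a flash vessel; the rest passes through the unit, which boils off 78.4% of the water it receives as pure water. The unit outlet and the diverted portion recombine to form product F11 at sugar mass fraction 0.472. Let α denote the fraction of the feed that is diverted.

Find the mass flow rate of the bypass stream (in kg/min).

190.5 kg/min

All 780×0.267 = 208.26 kg/min of sugar reaches F11, so F11 = 208.26/0.472 = 441.23 kg/min and vapour = 338.77 kg/min.
The evaporator receives (1−α)·780 of feed at 0.733 water and removes 0.784 of that water:
0.784×0.733×(1−α)×780 = 338.77
(1−α) = 338.77/448.24 = 0.7558;  α = 0.2442.
Bypass flow = 0.2442×780 = 190.5 kg/min.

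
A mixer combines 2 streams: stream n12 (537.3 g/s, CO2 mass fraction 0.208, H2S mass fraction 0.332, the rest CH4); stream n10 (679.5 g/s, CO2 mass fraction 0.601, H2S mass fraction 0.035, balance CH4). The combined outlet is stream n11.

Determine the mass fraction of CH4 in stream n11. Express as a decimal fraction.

0.406

Total flow out = 537.3 + 679.5 = 1216.8 g/s.
CH4 in = 537.3×0.460 + 679.5×0.364 = 494.5 g/s.
CH4 mass fraction in n11 = 494.5/1216.8 = 0.406.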